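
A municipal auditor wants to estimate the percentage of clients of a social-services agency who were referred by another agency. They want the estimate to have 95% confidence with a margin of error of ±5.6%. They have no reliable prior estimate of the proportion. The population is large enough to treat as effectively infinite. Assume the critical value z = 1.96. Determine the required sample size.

With no prior estimate, use p = 0.5, giving p(1−p) = 0.25.
n = z²·p(1−p)/E² = 1.96² × 0.2500 / 0.056² = 3.8416 × 0.2500 / 0.003136 ≈ 306.25.
Rounding up gives n = 307.

307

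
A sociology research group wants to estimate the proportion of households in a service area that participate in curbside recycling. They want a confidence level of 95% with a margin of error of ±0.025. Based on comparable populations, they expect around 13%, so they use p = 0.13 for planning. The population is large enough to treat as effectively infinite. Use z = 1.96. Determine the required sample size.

696

With p = 0.13, p(1−p) = 0.1131.
n = z²·p(1−p)/E² = 1.96² × 0.1131 / 0.025² = 3.8416 × 0.1131 / 0.000625 ≈ 695.18.
Rounding up gives n = 696.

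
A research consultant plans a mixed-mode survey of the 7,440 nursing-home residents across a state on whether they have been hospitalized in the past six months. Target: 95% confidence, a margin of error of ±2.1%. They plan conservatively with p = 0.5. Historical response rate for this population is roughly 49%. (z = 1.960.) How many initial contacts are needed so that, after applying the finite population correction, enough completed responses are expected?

Completed interviews needed (unadjusted): n₀ = 1.960² × 0.2500 / 0.021² ≈ 2177.78 → 2178.
FPC for N = 7,440: n = 2178 / (1 + 2177/7440) = 2178 / 1.2926 ≈ 1684.97 → 1685.
At a 49% response rate, contacts needed = 1685 / 0.49 ≈ 3438.78 → 3439.

3439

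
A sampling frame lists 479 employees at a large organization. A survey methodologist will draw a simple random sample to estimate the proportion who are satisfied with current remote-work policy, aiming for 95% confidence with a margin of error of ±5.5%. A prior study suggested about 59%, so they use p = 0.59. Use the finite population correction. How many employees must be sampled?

For 95% confidence, z = 1.960.
Unadjusted: n₀ = 1.960² × 0.59 × 0.41 / 0.055² ≈ 307.20, so n₀ = 308.
Finite population correction with N = 479: n = n₀ / (1 + (n₀−1)/N) = 308 / (1 + 307/479) = 308 / 1.6409 ≈ 187.70.
Rounding up, n = 188.

188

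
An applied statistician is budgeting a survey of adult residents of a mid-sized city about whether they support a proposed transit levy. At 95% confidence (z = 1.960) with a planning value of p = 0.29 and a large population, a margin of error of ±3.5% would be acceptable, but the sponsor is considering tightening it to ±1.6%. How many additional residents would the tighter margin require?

2444

At ±3.5%: n = 1.960² × 0.2059 / 0.035² ≈ 645.70 → 646.
At ±1.6%: n = 1.960² × 0.2059 / 0.016² ≈ 3089.79 → 3090.
Additional respondents: 3090 − 646 = 2444.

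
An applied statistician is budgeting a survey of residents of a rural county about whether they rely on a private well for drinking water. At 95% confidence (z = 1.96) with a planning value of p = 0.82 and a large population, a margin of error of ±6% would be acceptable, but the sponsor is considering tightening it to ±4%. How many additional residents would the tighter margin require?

At ±6%: n = 1.96² × 0.1476 / 0.060² ≈ 157.51 → 158.
At ±4%: n = 1.96² × 0.1476 / 0.040² ≈ 354.39 → 355.
Additional respondents: 355 − 158 = 197.

197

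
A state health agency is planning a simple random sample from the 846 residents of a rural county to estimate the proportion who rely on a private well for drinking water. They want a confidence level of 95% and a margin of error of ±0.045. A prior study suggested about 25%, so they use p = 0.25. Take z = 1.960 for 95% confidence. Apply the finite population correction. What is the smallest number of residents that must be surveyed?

251

Unadjusted: n₀ = 1.960² × 0.25 × 0.75 / 0.045² ≈ 355.70, so n₀ = 356.
Finite population correction with N = 846: n = n₀ / (1 + (n₀−1)/N) = 356 / (1 + 355/846) = 356 / 1.4196 ≈ 250.77.
Rounding up, n = 251.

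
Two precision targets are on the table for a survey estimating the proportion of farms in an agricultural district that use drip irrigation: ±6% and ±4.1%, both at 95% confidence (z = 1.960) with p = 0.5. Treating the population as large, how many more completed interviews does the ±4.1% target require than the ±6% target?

305

At ±6%: n = 1.960² × 0.2500 / 0.060² ≈ 266.78 → 267.
At ±4.1%: n = 1.960² × 0.2500 / 0.041² ≈ 571.33 → 572.
Additional respondents: 572 − 267 = 305.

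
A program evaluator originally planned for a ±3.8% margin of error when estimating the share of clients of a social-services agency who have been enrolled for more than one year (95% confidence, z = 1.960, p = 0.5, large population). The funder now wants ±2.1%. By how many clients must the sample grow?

1512

At ±3.8%: n = 1.960² × 0.2500 / 0.038² ≈ 665.10 → 666.
At ±2.1%: n = 1.960² × 0.2500 / 0.021² ≈ 2177.78 → 2178.
Additional respondents: 2178 − 666 = 1512.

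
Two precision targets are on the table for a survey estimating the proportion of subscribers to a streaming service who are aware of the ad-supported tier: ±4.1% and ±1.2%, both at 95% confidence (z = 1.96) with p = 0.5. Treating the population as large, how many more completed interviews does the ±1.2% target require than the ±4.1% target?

6098

At ±4.1%: n = 1.96² × 0.2500 / 0.041² ≈ 571.33 → 572.
At ±1.2%: n = 1.96² × 0.2500 / 0.012² ≈ 6669.44 → 6670.
Additional respondents: 6670 − 572 = 6098.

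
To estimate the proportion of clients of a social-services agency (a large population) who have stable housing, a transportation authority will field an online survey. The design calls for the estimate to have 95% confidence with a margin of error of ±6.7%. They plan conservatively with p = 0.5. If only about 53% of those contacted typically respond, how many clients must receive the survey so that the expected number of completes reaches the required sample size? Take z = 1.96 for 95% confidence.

404

Completed interviews needed: n₀ = 1.96² × 0.2500 / 0.067² ≈ 213.95 → 214.
At a 53% response rate, contacts needed = 214 / 0.53 ≈ 403.77 → 404.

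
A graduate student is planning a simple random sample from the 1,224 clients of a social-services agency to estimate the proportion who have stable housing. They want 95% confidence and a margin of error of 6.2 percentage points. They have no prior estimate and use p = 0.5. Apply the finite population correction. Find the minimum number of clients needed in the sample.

208

For 95% confidence, z = 1.96.
Unadjusted: n₀ = 1.96² × 0.50 × 0.50 / 0.062² ≈ 249.84, so n₀ = 250.
Finite population correction with N = 1,224: n = n₀ / (1 + (n₀−1)/N) = 250 / (1 + 249/1224) = 250 / 1.2034 ≈ 207.74.
Rounding up, n = 208.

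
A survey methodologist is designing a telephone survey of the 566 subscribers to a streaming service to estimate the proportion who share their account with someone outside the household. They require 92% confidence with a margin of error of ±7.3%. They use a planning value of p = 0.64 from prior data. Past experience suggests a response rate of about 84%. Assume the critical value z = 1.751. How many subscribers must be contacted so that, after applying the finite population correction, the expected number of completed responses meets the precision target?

129

Completed interviews needed (unadjusted): n₀ = 1.751² × 0.2304 / 0.073² ≈ 132.56 → 133.
FPC for N = 566: n = 133 / (1 + 132/566) = 133 / 1.2332 ≈ 107.85 → 108.
At an 84% response rate, contacts needed = 108 / 0.84 ≈ 128.57 → 129.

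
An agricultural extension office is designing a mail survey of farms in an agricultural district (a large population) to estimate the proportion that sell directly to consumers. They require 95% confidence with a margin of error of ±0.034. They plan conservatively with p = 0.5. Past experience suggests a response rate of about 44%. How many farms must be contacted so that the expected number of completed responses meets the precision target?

For 95% confidence, z = 1.96.
Completed interviews needed: n₀ = 1.96² × 0.2500 / 0.034² ≈ 830.80 → 831.
At a 44% response rate, contacts needed = 831 / 0.44 ≈ 1888.64 → 1889.

1889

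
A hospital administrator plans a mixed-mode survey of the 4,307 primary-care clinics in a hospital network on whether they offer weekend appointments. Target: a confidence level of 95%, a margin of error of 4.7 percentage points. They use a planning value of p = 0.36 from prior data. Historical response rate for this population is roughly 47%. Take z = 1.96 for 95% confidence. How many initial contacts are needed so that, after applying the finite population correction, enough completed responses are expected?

781

Completed interviews needed (unadjusted): n₀ = 1.96² × 0.2304 / 0.047² ≈ 400.68 → 401.
FPC for N = 4,307: n = 401 / (1 + 400/4307) = 401 / 1.0929 ≈ 366.92 → 367.
At a 47% response rate, contacts needed = 367 / 0.47 ≈ 780.85 → 781.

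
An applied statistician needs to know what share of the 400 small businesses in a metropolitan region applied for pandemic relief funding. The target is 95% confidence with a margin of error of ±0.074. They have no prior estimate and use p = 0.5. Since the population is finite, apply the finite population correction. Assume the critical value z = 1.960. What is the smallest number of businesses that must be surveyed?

Unadjusted: n₀ = 1.960² × 0.50 × 0.50 / 0.074² ≈ 175.38, so n₀ = 176.
Finite population correction with N = 400: n = n₀ / (1 + (n₀−1)/N) = 176 / (1 + 175/400) = 176 / 1.4375 ≈ 122.43.
Rounding up, n = 123.

123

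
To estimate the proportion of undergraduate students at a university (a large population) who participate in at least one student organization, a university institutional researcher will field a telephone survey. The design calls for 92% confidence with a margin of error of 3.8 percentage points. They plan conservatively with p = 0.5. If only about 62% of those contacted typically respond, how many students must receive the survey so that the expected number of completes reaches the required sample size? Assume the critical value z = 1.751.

857

Completed interviews needed: n₀ = 1.751² × 0.2500 / 0.038² ≈ 530.82 → 531.
At a 62% response rate, contacts needed = 531 / 0.62 ≈ 856.45 → 857.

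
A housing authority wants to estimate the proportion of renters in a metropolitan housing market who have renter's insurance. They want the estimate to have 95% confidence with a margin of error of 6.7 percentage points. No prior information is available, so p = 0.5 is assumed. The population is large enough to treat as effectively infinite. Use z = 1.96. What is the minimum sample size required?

With p = 0.5, p(1−p) = 0.25.
n = z²·p(1−p)/E² = 1.96² × 0.2500 / 0.067² = 3.8416 × 0.2500 / 0.004489 ≈ 213.95.
Rounding up gives n = 214.

214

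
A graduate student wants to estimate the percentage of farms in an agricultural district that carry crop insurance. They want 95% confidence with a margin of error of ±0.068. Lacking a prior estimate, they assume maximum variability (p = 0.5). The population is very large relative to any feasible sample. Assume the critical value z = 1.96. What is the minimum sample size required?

208

With p = 0.5, p(1−p) = 0.25.
n = z²·p(1−p)/E² = 1.96² × 0.2500 / 0.068² = 3.8416 × 0.2500 / 0.004624 ≈ 207.70.
Rounding up gives n = 208.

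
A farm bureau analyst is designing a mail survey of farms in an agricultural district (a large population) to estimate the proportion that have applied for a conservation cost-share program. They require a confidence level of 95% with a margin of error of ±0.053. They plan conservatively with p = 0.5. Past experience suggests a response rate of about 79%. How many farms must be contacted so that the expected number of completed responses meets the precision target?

433

For 95% confidence, z = 1.960.
Completed interviews needed: n₀ = 1.960² × 0.2500 / 0.053² ≈ 341.90 → 342.
At a 79% response rate, contacts needed = 342 / 0.79 ≈ 432.91 → 433.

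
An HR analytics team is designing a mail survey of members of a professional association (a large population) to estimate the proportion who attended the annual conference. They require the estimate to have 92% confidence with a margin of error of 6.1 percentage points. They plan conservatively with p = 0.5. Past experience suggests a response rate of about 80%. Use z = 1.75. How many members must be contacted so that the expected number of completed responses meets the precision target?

Completed interviews needed: n₀ = 1.75² × 0.2500 / 0.061² ≈ 205.76 → 206.
At an 80% response rate, contacts needed = 206 / 0.80 ≈ 257.50 → 258.

258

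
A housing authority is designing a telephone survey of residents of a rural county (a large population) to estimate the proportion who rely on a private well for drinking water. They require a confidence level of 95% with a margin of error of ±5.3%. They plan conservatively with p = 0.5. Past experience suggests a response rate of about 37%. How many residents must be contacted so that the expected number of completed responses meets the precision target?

925

For 95% confidence, z = 1.960.
Completed interviews needed: n₀ = 1.960² × 0.2500 / 0.053² ≈ 341.90 → 342.
At a 37% response rate, contacts needed = 342 / 0.37 ≈ 924.32 → 925.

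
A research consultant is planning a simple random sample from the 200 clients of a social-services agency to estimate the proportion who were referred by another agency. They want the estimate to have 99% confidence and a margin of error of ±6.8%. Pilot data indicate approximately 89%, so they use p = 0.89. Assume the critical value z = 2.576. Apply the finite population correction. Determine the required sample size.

83

Unadjusted: n₀ = 2.576² × 0.89 × 0.11 / 0.068² ≈ 140.49, so n₀ = 141.
Finite population correction with N = 200: n = n₀ / (1 + (n₀−1)/N) = 141 / (1 + 140/200) = 141 / 1.7000 ≈ 82.94.
Rounding up, n = 83.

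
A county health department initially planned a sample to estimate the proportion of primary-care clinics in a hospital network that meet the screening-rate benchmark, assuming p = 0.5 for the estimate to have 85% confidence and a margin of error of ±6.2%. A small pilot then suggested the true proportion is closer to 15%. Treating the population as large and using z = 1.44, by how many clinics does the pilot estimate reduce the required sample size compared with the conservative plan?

66

Conservative (p = 0.5): n = 1.44² × 0.25 / 0.062² ≈ 134.86 → 135.
Using p = 0.15: p(1−p) = 0.1275, so n = 1.44² × 0.1275 / 0.062² ≈ 68.78 → 69.
Reduction: 135 − 69 = 66.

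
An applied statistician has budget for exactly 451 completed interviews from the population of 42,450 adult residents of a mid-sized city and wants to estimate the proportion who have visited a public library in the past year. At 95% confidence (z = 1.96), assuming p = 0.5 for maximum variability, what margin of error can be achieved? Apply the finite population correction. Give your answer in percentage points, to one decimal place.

Finite-population factor: (N−n)/(N−1) = (42450−451)/(42450−1) = 0.9894.
SE(p̂) = √[p(1−p)/n · (N−n)/(N−1)] = √[0.2500/451 × 0.9894] = 0.02342.
E = z × SE = 1.96 × 0.02342 = 0.04590 ≈ 4.6 percentage points.

4.6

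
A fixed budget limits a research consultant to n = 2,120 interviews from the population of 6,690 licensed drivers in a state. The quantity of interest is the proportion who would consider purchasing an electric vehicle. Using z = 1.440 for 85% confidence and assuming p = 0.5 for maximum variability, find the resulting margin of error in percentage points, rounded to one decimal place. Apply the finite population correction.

1.3

Finite-population factor: (N−n)/(N−1) = (6690−2120)/(6690−1) = 0.6832.
SE(p̂) = √[p(1−p)/n · (N−n)/(N−1)] = √[0.2500/2120 × 0.6832] = 0.00898.
E = z × SE = 1.440 × 0.00898 = 0.01293 ≈ 1.3 percentage points.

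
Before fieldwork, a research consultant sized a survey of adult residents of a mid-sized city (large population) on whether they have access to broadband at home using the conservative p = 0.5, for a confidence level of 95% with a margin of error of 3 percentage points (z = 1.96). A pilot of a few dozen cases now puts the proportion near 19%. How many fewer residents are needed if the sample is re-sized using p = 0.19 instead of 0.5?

411

Conservative (p = 0.5): n = 1.96² × 0.25 / 0.030² ≈ 1067.11 → 1068.
Using p = 0.19: p(1−p) = 0.1539, so n = 1.96² × 0.1539 / 0.030² ≈ 656.91 → 657.
Reduction: 1068 − 657 = 411.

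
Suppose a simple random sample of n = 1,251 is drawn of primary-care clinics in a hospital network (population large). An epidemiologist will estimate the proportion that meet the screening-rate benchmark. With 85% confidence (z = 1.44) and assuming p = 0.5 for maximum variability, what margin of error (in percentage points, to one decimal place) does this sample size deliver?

2.0

SE(p̂) = √[p(1−p)/n] = √[0.2500/1251] = 0.01414.
E = z × SE = 1.44 × 0.01414 = 0.02036, or 2.0 percentage points.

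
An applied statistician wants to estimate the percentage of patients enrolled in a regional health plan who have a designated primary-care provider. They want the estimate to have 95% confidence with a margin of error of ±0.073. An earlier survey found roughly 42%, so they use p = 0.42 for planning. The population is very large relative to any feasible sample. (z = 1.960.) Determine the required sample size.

176

With p = 0.42, p(1−p) = 0.2436.
n = z²·p(1−p)/E² = 1.960² × 0.2436 / 0.073² = 3.8416 × 0.2436 / 0.005329 ≈ 175.61.
Rounding up gives n = 176.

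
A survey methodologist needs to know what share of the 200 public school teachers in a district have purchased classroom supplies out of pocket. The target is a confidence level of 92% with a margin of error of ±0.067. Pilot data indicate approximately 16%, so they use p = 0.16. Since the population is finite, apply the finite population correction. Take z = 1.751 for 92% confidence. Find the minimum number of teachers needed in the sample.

64

Unadjusted: n₀ = 1.751² × 0.16 × 0.84 / 0.067² ≈ 91.80, so n₀ = 92.
Finite population correction with N = 200: n = n₀ / (1 + (n₀−1)/N) = 92 / (1 + 91/200) = 92 / 1.4550 ≈ 63.23.
Rounding up, n = 64.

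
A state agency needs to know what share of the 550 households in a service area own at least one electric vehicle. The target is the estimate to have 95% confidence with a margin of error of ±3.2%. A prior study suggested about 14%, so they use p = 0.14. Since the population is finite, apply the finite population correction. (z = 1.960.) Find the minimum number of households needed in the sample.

Unadjusted: n₀ = 1.960² × 0.14 × 0.86 / 0.032² ≈ 451.69, so n₀ = 452.
Finite population correction with N = 550: n = n₀ / (1 + (n₀−1)/N) = 452 / (1 + 451/550) = 452 / 1.8200 ≈ 248.35.
Rounding up, n = 249.

249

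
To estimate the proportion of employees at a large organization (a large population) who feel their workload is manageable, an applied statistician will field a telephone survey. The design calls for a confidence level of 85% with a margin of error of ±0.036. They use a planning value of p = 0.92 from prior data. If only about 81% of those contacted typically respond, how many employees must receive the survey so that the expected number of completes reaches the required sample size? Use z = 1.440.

146

Completed interviews needed: n₀ = 1.440² × 0.0736 / 0.036² ≈ 117.76 → 118.
At an 81% response rate, contacts needed = 118 / 0.81 ≈ 145.68 → 146.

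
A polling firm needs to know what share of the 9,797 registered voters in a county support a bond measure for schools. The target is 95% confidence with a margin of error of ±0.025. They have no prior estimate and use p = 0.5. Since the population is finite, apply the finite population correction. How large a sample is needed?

1329

For 95% confidence, z = 1.960.
Unadjusted: n₀ = 1.960² × 0.50 × 0.50 / 0.025² ≈ 1536.64, so n₀ = 1537.
Finite population correction with N = 9,797: n = n₀ / (1 + (n₀−1)/N) = 1537 / (1 + 1536/9797) = 1537 / 1.1568 ≈ 1328.69.
Rounding up, n = 1329.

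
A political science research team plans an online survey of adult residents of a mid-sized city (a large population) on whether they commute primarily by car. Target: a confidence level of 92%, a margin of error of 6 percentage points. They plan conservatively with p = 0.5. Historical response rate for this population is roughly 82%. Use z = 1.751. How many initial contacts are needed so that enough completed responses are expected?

Completed interviews needed: n₀ = 1.751² × 0.2500 / 0.060² ≈ 212.92 → 213.
At an 82% response rate, contacts needed = 213 / 0.82 ≈ 259.76 → 260.

260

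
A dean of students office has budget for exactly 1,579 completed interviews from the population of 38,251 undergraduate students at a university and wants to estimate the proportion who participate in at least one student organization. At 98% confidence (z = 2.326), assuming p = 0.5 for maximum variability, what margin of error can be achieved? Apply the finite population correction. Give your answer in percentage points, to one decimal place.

2.9

Finite-population factor: (N−n)/(N−1) = (38251−1579)/(38251−1) = 0.9587.
SE(p̂) = √[p(1−p)/n · (N−n)/(N−1)] = √[0.2500/1579 × 0.9587] = 0.01232.
E = z × SE = 2.326 × 0.01232 = 0.02866 ≈ 2.9 percentage points.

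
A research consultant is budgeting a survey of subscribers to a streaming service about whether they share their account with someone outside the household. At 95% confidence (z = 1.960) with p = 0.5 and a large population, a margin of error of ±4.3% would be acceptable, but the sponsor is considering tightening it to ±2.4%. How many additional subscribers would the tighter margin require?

At ±4.3%: n = 1.960² × 0.2500 / 0.043² ≈ 519.42 → 520.
At ±2.4%: n = 1.960² × 0.2500 / 0.024² ≈ 1667.36 → 1668.
Additional respondents: 1668 − 520 = 1148.

1148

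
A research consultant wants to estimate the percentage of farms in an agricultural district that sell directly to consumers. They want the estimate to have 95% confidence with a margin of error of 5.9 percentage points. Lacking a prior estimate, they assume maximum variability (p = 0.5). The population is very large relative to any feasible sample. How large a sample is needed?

For 95% confidence, z = 1.960.
With p = 0.5, p(1−p) = 0.25.
n = z²·p(1−p)/E² = 1.960² × 0.2500 / 0.059² = 3.8416 × 0.2500 / 0.003481 ≈ 275.90.
Rounding up gives n = 276.

276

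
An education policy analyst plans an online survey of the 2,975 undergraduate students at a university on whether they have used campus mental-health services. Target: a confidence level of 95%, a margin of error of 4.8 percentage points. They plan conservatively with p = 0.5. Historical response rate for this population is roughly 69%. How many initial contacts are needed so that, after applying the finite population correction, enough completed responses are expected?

531

For 95% confidence, z = 1.96.
Completed interviews needed (unadjusted): n₀ = 1.96² × 0.2500 / 0.048² ≈ 416.84 → 417.
FPC for N = 2,975: n = 417 / (1 + 416/2975) = 417 / 1.1398 ≈ 365.84 → 366.
At a 69% response rate, contacts needed = 366 / 0.69 ≈ 530.43 → 531.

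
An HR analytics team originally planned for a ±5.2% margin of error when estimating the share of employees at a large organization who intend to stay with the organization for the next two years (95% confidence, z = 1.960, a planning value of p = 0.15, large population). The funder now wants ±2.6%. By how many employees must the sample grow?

543

At ±5.2%: n = 1.960² × 0.1275 / 0.052² ≈ 181.14 → 182.
At ±2.6%: n = 1.960² × 0.1275 / 0.026² ≈ 724.56 → 725.
Additional respondents: 725 − 182 = 543.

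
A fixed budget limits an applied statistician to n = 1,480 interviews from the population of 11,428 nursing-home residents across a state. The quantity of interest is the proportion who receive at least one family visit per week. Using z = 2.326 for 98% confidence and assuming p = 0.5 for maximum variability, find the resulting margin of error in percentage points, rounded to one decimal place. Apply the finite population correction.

Finite-population factor: (N−n)/(N−1) = (11428−1480)/(11428−1) = 0.8706.
SE(p̂) = √[p(1−p)/n · (N−n)/(N−1)] = √[0.2500/1480 × 0.8706] = 0.01213.
E = z × SE = 2.326 × 0.01213 = 0.02821 ≈ 2.8 percentage points.

2.8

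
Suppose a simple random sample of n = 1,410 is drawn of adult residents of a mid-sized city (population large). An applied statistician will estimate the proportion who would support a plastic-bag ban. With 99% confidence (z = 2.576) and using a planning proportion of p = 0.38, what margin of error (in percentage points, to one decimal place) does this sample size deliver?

SE(p̂) = √[p(1−p)/n] = √[0.2356/1410] = 0.01293.
E = z × SE = 2.576 × 0.01293 = 0.03330, or 3.3 percentage points.

3.3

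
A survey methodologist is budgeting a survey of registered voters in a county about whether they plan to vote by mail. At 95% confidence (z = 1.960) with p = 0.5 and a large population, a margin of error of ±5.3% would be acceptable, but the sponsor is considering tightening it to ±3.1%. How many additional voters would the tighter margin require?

At ±5.3%: n = 1.960² × 0.2500 / 0.053² ≈ 341.90 → 342.
At ±3.1%: n = 1.960² × 0.2500 / 0.031² ≈ 999.38 → 1000.
Additional respondents: 1000 − 342 = 658.

658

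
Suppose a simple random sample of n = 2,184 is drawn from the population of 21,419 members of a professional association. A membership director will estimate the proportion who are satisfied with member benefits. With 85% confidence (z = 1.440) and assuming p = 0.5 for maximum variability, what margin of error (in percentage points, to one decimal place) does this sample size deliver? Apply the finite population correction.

Finite-population factor: (N−n)/(N−1) = (21419−2184)/(21419−1) = 0.8981.
SE(p̂) = √[p(1−p)/n · (N−n)/(N−1)] = √[0.2500/2184 × 0.8981] = 0.01014.
E = z × SE = 1.440 × 0.01014 = 0.01460 ≈ 1.5 percentage points.

1.5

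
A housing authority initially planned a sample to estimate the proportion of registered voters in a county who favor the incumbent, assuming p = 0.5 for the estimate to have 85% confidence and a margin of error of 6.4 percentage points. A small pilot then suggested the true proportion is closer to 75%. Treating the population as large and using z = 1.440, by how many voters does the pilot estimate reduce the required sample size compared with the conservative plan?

Conservative (p = 0.5): n = 1.440² × 0.25 / 0.064² ≈ 126.56 → 127.
Using p = 0.75: p(1−p) = 0.1875, so n = 1.440² × 0.1875 / 0.064² ≈ 94.92 → 95.
Reduction: 127 − 95 = 32.

32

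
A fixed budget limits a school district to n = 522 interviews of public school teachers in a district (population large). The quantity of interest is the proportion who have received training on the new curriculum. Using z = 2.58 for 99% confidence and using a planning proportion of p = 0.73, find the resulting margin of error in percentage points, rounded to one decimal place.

SE(p̂) = √[p(1−p)/n] = √[0.1971/522] = 0.01943.
E = z × SE = 2.58 × 0.01943 = 0.05013, or 5.0 percentage points.

5.0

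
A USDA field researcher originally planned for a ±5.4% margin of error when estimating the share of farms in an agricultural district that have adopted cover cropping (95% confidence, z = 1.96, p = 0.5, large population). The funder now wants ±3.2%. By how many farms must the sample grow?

608

At ±5.4%: n = 1.96² × 0.2500 / 0.054² ≈ 329.36 → 330.
At ±3.2%: n = 1.96² × 0.2500 / 0.032² ≈ 937.89 → 938.
Additional respondents: 938 − 330 = 608.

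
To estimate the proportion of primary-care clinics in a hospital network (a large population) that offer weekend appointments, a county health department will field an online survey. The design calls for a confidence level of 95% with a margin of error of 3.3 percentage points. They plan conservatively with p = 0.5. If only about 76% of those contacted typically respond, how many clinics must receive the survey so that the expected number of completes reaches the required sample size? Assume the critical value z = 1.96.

Completed interviews needed: n₀ = 1.96² × 0.2500 / 0.033² ≈ 881.91 → 882.
At a 76% response rate, contacts needed = 882 / 0.76 ≈ 1160.53 → 1161.

1161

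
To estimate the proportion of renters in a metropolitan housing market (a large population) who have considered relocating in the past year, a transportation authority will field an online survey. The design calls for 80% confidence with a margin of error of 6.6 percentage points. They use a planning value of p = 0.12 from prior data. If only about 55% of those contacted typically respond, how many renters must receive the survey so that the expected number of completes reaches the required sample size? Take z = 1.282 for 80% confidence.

73

Completed interviews needed: n₀ = 1.282² × 0.1056 / 0.066² ≈ 39.84 → 40.
At a 55% response rate, contacts needed = 40 / 0.55 ≈ 72.73 → 73.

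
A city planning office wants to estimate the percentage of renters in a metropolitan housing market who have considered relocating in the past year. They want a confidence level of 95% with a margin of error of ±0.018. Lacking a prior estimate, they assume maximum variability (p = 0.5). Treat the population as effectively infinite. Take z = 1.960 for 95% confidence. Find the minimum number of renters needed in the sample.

2965

With p = 0.5, p(1−p) = 0.25.
n = z²·p(1−p)/E² = 1.960² × 0.2500 / 0.018² = 3.8416 × 0.2500 / 0.000324 ≈ 2964.20.
Rounding up gives n = 2965.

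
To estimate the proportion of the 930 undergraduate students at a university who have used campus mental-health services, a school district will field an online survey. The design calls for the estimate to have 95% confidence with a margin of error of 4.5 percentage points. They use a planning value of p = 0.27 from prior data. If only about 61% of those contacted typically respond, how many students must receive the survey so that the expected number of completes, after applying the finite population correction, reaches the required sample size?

438

For 95% confidence, z = 1.960.
Completed interviews needed (unadjusted): n₀ = 1.960² × 0.1971 / 0.045² ≈ 373.92 → 374.
FPC for N = 930: n = 374 / (1 + 373/930) = 374 / 1.4011 ≈ 266.94 → 267.
At a 61% response rate, contacts needed = 267 / 0.61 ≈ 437.70 → 438.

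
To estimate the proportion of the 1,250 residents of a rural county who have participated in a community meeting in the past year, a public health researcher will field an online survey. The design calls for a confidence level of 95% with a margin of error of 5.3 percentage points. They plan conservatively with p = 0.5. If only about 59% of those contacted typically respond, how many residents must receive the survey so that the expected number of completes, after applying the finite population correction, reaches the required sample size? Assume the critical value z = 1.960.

456

Completed interviews needed (unadjusted): n₀ = 1.960² × 0.2500 / 0.053² ≈ 341.90 → 342.
FPC for N = 1,250: n = 342 / (1 + 341/1250) = 342 / 1.2728 ≈ 268.70 → 269.
At a 59% response rate, contacts needed = 269 / 0.59 ≈ 455.93 → 456.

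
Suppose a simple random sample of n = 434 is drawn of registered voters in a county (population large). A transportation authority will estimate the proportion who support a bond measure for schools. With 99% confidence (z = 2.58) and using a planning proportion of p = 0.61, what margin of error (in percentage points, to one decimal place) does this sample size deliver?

6.0

SE(p̂) = √[p(1−p)/n] = √[0.2379/434] = 0.02341.
E = z × SE = 2.58 × 0.02341 = 0.06040, or 6.0 percentage points.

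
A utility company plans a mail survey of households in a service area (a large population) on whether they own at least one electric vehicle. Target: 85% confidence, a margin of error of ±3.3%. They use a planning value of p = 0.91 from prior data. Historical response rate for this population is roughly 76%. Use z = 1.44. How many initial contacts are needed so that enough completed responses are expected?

Completed interviews needed: n₀ = 1.44² × 0.0819 / 0.033² ≈ 155.95 → 156.
At a 76% response rate, contacts needed = 156 / 0.76 ≈ 205.26 → 206.

206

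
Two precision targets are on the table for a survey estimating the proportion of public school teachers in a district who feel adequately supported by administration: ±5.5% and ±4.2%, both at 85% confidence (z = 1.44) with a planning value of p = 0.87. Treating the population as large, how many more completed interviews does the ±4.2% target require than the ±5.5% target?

At ±5.5%: n = 1.44² × 0.1131 / 0.055² ≈ 77.53 → 78.
At ±4.2%: n = 1.44² × 0.1131 / 0.042² ≈ 132.95 → 133.
Additional respondents: 133 − 78 = 55.

55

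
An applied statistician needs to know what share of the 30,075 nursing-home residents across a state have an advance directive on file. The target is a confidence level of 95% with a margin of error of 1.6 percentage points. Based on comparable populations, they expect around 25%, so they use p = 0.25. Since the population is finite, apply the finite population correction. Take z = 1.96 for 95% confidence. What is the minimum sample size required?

Unadjusted: n₀ = 1.96² × 0.25 × 0.75 / 0.016² ≈ 2813.67, so n₀ = 2814.
Finite population correction with N = 30,075: n = n₀ / (1 + (n₀−1)/N) = 2814 / (1 + 2813/30075) = 2814 / 1.0935 ≈ 2573.31.
Rounding up, n = 2574.

2574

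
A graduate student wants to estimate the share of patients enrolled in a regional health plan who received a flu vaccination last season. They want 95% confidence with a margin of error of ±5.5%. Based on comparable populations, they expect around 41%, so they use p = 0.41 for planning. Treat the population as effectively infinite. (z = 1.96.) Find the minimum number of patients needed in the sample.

308

With p = 0.41, p(1−p) = 0.2419.
n = z²·p(1−p)/E² = 1.96² × 0.2419 / 0.055² = 3.8416 × 0.2419 / 0.003025 ≈ 307.20.
Rounding up gives n = 308.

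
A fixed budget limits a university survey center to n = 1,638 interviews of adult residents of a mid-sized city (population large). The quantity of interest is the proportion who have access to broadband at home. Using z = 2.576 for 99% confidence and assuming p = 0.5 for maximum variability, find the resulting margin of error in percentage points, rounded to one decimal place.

SE(p̂) = √[p(1−p)/n] = √[0.2500/1638] = 0.01235.
E = z × SE = 2.576 × 0.01235 = 0.03182, or 3.2 percentage points.

3.2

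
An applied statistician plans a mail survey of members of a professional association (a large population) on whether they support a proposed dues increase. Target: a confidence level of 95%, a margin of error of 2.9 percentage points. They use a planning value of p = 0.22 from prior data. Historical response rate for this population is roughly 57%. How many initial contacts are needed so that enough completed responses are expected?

1376

For 95% confidence, z = 1.960.
Completed interviews needed: n₀ = 1.960² × 0.1716 / 0.029² ≈ 783.85 → 784.
At a 57% response rate, contacts needed = 784 / 0.57 ≈ 1375.44 → 1376.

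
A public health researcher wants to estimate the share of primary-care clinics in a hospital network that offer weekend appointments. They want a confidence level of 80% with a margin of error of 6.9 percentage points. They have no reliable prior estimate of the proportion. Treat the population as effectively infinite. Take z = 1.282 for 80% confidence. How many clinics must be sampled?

With no prior estimate, use p = 0.5, giving p(1−p) = 0.25.
n = z²·p(1−p)/E² = 1.282² × 0.2500 / 0.069² = 1.6435 × 0.2500 / 0.004761 ≈ 86.30.
Rounding up gives n = 87.

87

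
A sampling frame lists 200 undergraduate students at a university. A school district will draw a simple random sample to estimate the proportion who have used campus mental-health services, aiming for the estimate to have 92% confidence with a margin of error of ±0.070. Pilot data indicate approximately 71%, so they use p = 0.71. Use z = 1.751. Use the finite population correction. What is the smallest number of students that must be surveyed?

Unadjusted: n₀ = 1.751² × 0.71 × 0.29 / 0.070² ≈ 128.83, so n₀ = 129.
Finite population correction with N = 200: n = n₀ / (1 + (n₀−1)/N) = 129 / (1 + 128/200) = 129 / 1.6400 ≈ 78.66.
Rounding up, n = 79.

79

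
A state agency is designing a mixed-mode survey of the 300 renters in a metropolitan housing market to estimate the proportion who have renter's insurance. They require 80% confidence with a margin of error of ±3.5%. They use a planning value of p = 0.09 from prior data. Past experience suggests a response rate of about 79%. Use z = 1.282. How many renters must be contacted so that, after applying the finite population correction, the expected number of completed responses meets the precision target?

103

Completed interviews needed (unadjusted): n₀ = 1.282² × 0.0819 / 0.035² ≈ 109.88 → 110.
FPC for N = 300: n = 110 / (1 + 109/300) = 110 / 1.3633 ≈ 80.68 → 81.
At a 79% response rate, contacts needed = 81 / 0.79 ≈ 102.53 → 103.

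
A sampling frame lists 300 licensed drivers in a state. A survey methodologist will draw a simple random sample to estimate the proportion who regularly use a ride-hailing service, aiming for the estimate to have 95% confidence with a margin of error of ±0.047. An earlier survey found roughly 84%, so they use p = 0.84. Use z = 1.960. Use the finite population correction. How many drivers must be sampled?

132

Unadjusted: n₀ = 1.960² × 0.84 × 0.16 / 0.047² ≈ 233.73, so n₀ = 234.
Finite population correction with N = 300: n = n₀ / (1 + (n₀−1)/N) = 234 / (1 + 233/300) = 234 / 1.7767 ≈ 131.71.
Rounding up, n = 132.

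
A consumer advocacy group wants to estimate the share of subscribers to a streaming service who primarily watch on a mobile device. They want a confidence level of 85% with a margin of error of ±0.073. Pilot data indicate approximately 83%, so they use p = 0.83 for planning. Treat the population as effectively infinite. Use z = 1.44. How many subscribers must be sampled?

With p = 0.83, p(1−p) = 0.1411.
n = z²·p(1−p)/E² = 1.44² × 0.1411 / 0.073² = 2.0736 × 0.1411 / 0.005329 ≈ 54.90.
Rounding up gives n = 55.

55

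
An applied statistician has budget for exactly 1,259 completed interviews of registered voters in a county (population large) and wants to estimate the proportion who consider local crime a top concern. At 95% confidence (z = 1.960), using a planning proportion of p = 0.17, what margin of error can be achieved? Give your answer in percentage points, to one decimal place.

SE(p̂) = √[p(1−p)/n] = √[0.1411/1259] = 0.01059.
E = z × SE = 1.960 × 0.01059 = 0.02075, or 2.1 percentage points.

2.1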